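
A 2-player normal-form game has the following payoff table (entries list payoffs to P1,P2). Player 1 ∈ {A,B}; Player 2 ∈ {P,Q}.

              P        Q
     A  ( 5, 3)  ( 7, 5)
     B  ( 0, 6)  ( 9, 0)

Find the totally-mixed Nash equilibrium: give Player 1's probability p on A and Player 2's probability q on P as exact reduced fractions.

P1 indiff ⇒ q·5+(1-q)·7 = q·0+(1-q)·9 ⇒ q(5) = (1-q)(2) ⇒ q = 2/7
P2 indiff ⇒ p·3+(1-p)·6 = p·5+(1-p)·0 ⇒ p(-2) = (1-p)(-6) ⇒ p = 3/4

p=3/4, q=2/7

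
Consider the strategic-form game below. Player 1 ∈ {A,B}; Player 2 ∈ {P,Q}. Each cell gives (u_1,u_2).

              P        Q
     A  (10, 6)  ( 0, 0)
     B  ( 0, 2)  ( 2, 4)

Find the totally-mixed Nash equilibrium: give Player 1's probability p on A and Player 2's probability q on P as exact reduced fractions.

p=1/4, q=1/6

P1 indiff ⇒ q·10+(1-q)·0 = q·0+(1-q)·2 ⇒ q(10) = (1-q)(2) ⇒ q = 1/6
P2 indiff ⇒ p·6+(1-p)·2 = p·0+(1-p)·4 ⇒ p(6) = (1-p)(2) ⇒ p = 1/4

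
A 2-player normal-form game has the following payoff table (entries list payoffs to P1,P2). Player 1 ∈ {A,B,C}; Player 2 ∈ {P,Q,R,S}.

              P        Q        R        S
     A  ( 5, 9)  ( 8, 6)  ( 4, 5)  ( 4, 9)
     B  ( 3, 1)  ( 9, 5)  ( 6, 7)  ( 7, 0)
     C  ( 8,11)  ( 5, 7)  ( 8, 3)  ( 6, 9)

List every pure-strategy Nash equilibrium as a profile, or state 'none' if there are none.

Nash profiles: (C,P)

(A,P): not NE [P1→C gives 8>5]
(A,Q): not NE [P1→B gives 9>8; P2→S gives 9>6]
(A,R): not NE [P1→C gives 8>4; P2→S gives 9>5]
(A,S): not NE [P1→B gives 7>4]
(B,P): not NE [P1→C gives 8>3; P2→R gives 7>1]
(B,Q): not NE [P2→R gives 7>5]
(B,R): not NE [P1→C gives 8>6]
(B,S): not NE [P2→R gives 7>0]
(C,P): NE
(C,Q): not NE [P1→B gives 9>5; P2→P gives 11>7]
(C,R): not NE [P2→P gives 11>3]
(C,S): not NE [P1→B gives 7>6; P2→P gives 11>9]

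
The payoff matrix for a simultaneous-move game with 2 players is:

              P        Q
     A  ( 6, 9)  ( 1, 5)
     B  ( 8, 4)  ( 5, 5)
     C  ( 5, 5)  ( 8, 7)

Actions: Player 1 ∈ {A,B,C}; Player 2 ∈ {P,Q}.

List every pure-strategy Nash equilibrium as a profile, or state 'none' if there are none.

NE set: (C,Q)

(A,P): not NE [P1→B gives 8>6]
(A,Q): not NE [P1→C gives 8>1; P2→P gives 9>5]
(B,P): not NE [P2→Q gives 5>4]
(B,Q): not NE [P1→C gives 8>5]
(C,P): not NE [P1→B gives 8>5; P2→Q gives 7>5]
(C,Q): NE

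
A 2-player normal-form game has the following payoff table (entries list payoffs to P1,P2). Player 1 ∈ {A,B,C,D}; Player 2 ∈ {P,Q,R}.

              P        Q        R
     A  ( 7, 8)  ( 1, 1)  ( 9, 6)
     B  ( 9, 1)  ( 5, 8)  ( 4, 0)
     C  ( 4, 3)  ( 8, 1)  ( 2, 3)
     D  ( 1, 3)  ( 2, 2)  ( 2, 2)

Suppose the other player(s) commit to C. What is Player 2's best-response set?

u_2(P vs C) = 3
u_2(Q vs C) = 1
u_2(R vs C) = 3
max payoff 3 at {P,R}

P2 best: {P,R}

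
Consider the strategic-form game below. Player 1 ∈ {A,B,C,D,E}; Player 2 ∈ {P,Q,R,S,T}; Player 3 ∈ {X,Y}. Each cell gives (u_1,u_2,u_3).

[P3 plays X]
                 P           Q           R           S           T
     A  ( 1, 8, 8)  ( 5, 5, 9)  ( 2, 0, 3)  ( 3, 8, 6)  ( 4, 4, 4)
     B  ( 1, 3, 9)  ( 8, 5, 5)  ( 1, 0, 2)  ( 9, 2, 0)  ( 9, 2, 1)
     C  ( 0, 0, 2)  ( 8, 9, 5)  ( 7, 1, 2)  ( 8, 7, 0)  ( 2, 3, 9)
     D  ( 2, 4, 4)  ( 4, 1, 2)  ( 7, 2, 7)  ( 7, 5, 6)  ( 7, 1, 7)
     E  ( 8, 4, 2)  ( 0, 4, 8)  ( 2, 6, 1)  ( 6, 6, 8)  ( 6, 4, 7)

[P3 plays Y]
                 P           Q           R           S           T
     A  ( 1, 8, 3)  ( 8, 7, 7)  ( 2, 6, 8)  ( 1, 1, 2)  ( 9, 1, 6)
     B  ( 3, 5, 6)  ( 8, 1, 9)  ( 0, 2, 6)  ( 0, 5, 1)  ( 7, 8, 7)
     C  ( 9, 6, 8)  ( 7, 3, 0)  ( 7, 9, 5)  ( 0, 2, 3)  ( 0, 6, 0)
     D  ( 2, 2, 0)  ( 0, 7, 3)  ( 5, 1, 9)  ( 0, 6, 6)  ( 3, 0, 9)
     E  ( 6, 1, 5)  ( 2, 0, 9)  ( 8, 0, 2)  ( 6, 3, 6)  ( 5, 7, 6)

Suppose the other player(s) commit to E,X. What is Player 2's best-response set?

P2 best: {R,S}

u_2(P vs E,X) = 4
u_2(Q vs E,X) = 4
u_2(R vs E,X) = 6
u_2(S vs E,X) = 6
u_2(T vs E,X) = 4
max payoff 6 at {R,S}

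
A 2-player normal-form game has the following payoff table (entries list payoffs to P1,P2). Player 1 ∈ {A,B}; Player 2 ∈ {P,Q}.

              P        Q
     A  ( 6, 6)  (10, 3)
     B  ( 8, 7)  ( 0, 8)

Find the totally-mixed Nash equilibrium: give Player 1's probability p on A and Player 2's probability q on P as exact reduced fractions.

(p,q) = (1/4, 5/6)

P1 indiff ⇒ q·6+(1-q)·10 = q·8+(1-q)·0 ⇒ q(-2) = (1-q)(-10) ⇒ q = 5/6
P2 indiff ⇒ p·6+(1-p)·7 = p·3+(1-p)·8 ⇒ p(3) = (1-p)(1) ⇒ p = 1/4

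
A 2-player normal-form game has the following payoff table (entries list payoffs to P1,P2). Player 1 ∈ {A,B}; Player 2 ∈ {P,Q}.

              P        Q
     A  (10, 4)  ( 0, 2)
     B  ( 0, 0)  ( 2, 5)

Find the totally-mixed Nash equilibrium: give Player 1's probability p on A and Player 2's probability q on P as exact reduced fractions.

(p,q) = (5/7, 1/6)

P1 indiff ⇒ q·10+(1-q)·0 = q·0+(1-q)·2 ⇒ q(10) = (1-q)(2) ⇒ q = 1/6
P2 indiff ⇒ p·4+(1-p)·0 = p·2+(1-p)·5 ⇒ p(2) = (1-p)(5) ⇒ p = 5/7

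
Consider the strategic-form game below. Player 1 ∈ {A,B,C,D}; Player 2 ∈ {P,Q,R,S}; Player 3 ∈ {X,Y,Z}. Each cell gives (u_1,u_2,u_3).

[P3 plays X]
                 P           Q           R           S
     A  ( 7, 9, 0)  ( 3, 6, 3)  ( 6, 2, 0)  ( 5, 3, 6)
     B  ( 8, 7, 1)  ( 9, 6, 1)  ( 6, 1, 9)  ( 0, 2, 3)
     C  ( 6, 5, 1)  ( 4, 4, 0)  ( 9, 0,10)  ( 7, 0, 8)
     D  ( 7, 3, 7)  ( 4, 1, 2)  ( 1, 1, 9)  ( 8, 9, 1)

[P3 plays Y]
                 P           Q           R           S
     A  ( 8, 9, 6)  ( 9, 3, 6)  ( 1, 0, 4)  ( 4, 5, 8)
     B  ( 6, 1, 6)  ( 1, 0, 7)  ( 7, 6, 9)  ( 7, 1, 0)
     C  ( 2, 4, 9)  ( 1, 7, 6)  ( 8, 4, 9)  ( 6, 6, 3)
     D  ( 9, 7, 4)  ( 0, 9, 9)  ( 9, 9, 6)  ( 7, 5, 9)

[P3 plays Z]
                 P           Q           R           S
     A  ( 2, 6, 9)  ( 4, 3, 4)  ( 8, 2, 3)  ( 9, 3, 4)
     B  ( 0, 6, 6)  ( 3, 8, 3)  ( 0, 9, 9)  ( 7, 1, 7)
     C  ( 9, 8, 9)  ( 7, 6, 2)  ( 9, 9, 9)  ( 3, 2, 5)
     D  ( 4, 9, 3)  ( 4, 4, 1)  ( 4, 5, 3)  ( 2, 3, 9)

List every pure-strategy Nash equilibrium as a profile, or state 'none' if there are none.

(A,P,X): not NE [P1→B gives 8>7; P3→Z gives 9>0]
(A,P,Y): not NE [P1→D gives 9>8; P3→Z gives 9>6]
(A,P,Z): not NE [P1→C gives 9>2]
(A,Q,X): not NE [P1→B gives 9>3; P2→P gives 9>6; P3→Y gives 6>3]
(A,Q,Y): not NE [P2→P gives 9>3]
(A,Q,Z): not NE [P1→C gives 7>4; P2→P gives 6>3; P3→Y gives 6>4]
(A,R,X): not NE [P1→C gives 9>6; P2→P gives 9>2; P3→Y gives 4>0]
(A,R,Y): not NE [P1→D gives 9>1; P2→P gives 9>0]
(A,R,Z): not NE [P1→C gives 9>8; P2→P gives 6>2; P3→Y gives 4>3]
(A,S,X): not NE [P1→D gives 8>5; P2→P gives 9>3; P3→Y gives 8>6]
(A,S,Y): not NE [P1→D gives 7>4; P2→P gives 9>5]
(A,S,Z): not NE [P2→P gives 6>3; P3→Y gives 8>4]
(B,P,X): not NE [P3→Z gives 6>1]
(B,P,Y): not NE [P1→D gives 9>6; P2→R gives 6>1]
(B,P,Z): not NE [P1→C gives 9>0; P2→R gives 9>6]
(B,Q,X): not NE [P2→P gives 7>6; P3→Y gives 7>1]
(B,Q,Y): not NE [P1→A gives 9>1; P2→R gives 6>0]
(B,Q,Z): not NE [P1→C gives 7>3; P2→R gives 9>8; P3→Y gives 7>3]
(B,R,X): not NE [P1→C gives 9>6; P2→P gives 7>1]
(B,R,Y): not NE [P1→D gives 9>7]
(B,R,Z): not NE [P1→C gives 9>0]
(B,S,X): not NE [P1→D gives 8>0; P2→P gives 7>2; P3→Z gives 7>3]
(B,S,Y): not NE [P2→R gives 6>1; P3→Z gives 7>0]
(B,S,Z): not NE [P1→A gives 9>7; P2→R gives 9>1]
(C,P,X): not NE [P1→B gives 8>6; P3→Z gives 9>1]
(C,P,Y): not NE [P1→D gives 9>2; P2→Q gives 7>4]
(C,P,Z): not NE [P2→R gives 9>8]
(C,Q,X): not NE [P1→B gives 9>4; P2→P gives 5>4; P3→Y gives 6>0]
(C,Q,Y): not NE [P1→A gives 9>1]
(C,Q,Z): not NE [P2→R gives 9>6; P3→Y gives 6>2]
(C,R,X): not NE [P2→P gives 5>0]
(C,R,Y): not NE [P1→D gives 9>8; P2→Q gives 7>4; P3→X gives 10>9]
(C,R,Z): not NE [P3→X gives 10>9]
(C,S,X): not NE [P1→D gives 8>7; P2→P gives 5>0]
(C,S,Y): not NE [P1→D gives 7>6; P2→Q gives 7>6; P3→X gives 8>3]
(C,S,Z): not NE [P1→A gives 9>3; P2→R gives 9>2; P3→X gives 8>5]
(D,P,X): not NE [P1→B gives 8>7; P2→S gives 9>3]
(D,P,Y): not NE [P2→R gives 9>7; P3→X gives 7>4]
(D,P,Z): not NE [P1→C gives 9>4; P3→X gives 7>3]
(D,Q,X): not NE [P1→B gives 9>4; P2→S gives 9>1; P3→Y gives 9>2]
(D,Q,Y): not NE [P1→A gives 9>0]
(D,Q,Z): not NE [P1→C gives 7>4; P2→P gives 9>4; P3→Y gives 9>1]
(D,R,X): not NE [P1→C gives 9>1; P2→S gives 9>1]
(D,R,Y): not NE [P3→X gives 9>6]
(D,R,Z): not NE [P1→C gives 9>4; P2→P gives 9>5; P3→X gives 9>3]
(D,S,X): not NE [P3→Z gives 9>1]
(D,S,Y): not NE [P2→R gives 9>5]
(D,S,Z): not NE [P1→A gives 9>2; P2→P gives 9>3]

No pure NE.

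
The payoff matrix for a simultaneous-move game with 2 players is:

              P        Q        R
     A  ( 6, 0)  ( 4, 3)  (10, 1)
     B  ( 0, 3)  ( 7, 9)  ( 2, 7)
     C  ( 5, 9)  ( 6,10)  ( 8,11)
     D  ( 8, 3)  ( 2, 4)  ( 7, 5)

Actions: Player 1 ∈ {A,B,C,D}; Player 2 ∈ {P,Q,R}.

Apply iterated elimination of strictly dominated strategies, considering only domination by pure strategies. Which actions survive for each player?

Survivors P1:{A,B,C} P2:{Q,R}

P2 drop P (Q beats it: A:3>0 B:9>3 C:10>9 D:4>3)
P1 drop D (A beats it: Q:4>2 R:10>7)
P1→{A,B,C} P2→{Q,R}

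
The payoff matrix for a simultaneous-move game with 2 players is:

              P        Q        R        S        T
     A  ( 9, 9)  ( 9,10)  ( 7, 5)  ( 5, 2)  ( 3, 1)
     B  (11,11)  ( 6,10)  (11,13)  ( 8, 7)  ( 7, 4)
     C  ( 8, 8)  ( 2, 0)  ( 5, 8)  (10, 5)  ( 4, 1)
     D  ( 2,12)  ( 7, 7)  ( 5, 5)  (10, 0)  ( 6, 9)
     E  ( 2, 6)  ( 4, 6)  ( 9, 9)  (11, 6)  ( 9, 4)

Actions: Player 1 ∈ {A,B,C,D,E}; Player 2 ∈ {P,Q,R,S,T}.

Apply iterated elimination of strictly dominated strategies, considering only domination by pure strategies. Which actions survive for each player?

Remaining: P1:{A,B} P2:{P,Q,R}

P2 drop S (R beats it: A:5>2 B:13>7 C:8>5 D:5>0 E:9>6)
P1 drop C (B beats it: P:11>8 Q:6>2 R:11>5 T:7>4)
P2 drop T (P beats it: A:9>1 B:11>4 D:12>9 E:6>4)
P1 drop D (A beats it: P:9>2 Q:9>7 R:7>5)
P1 drop E (B beats it: P:11>2 Q:6>4 R:11>9)
P1→{A,B} P2→{P,Q,R}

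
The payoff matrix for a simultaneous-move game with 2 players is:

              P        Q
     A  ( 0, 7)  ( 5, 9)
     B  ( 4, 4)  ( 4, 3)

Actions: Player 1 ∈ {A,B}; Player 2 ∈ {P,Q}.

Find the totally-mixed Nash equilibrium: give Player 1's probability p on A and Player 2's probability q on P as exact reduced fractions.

P1 mixes 1/3 on A; P2 mixes 1/5 on P

P1 indiff ⇒ q·0+(1-q)·5 = q·4+(1-q)·4 ⇒ q(-4) = (1-q)(-1) ⇒ q = 1/5
P2 indiff ⇒ p·7+(1-p)·4 = p·9+(1-p)·3 ⇒ p(-2) = (1-p)(-1) ⇒ p = 1/3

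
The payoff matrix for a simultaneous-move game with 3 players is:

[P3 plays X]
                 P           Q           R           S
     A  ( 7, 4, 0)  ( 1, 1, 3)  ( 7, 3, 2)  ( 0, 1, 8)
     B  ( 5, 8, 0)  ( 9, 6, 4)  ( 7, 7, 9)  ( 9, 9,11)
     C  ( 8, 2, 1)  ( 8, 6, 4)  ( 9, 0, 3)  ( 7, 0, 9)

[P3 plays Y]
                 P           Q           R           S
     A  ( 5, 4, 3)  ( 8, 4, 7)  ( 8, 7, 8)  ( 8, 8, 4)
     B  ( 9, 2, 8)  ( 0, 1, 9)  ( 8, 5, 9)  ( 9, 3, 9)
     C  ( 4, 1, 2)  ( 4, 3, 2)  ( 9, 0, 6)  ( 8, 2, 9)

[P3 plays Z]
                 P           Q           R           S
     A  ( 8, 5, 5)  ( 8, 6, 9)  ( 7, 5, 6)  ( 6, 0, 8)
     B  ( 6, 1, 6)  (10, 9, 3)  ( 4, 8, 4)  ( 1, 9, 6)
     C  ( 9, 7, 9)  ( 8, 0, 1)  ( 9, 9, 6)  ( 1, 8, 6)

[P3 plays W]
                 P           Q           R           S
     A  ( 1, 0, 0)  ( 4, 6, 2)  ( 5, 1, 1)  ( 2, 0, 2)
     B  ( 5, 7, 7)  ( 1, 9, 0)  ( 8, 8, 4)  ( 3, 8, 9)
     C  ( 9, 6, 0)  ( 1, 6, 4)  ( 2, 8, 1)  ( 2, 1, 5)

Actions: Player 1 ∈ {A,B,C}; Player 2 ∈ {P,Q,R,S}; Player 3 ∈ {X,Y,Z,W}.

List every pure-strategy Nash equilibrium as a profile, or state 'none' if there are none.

(A,P,X): not NE [P1→C gives 8>7; P3→Z gives 5>0]
(A,P,Y): not NE [P1→B gives 9>5; P2→S gives 8>4; P3→Z gives 5>3]
(A,P,Z): not NE [P1→C gives 9>8; P2→Q gives 6>5]
(A,P,W): not NE [P1→C gives 9>1; P2→Q gives 6>0; P3→Z gives 5>0]
(A,Q,X): not NE [P1→B gives 9>1; P2→P gives 4>1; P3→Z gives 9>3]
(A,Q,Y): not NE [P2→S gives 8>4; P3→Z gives 9>7]
(A,Q,Z): not NE [P1→B gives 10>8]
(A,Q,W): not NE [P3→Z gives 9>2]
(A,R,X): not NE [P1→C gives 9>7; P2→P gives 4>3; P3→Y gives 8>2]
(A,R,Y): not NE [P1→C gives 9>8; P2→S gives 8>7]
(A,R,Z): not NE [P1→C gives 9>7; P2→Q gives 6>5; P3→Y gives 8>6]
(A,R,W): not NE [P1→B gives 8>5; P2→Q gives 6>1; P3→Y gives 8>1]
(A,S,X): not NE [P1→B gives 9>0; P2→P gives 4>1]
(A,S,Y): not NE [P1→B gives 9>8; P3→Z gives 8>4]
(A,S,Z): not NE [P2→Q gives 6>0]
(A,S,W): not NE [P1→B gives 3>2; P2→Q gives 6>0; P3→Z gives 8>2]
(B,P,X): not NE [P1→C gives 8>5; P2→S gives 9>8; P3→Y gives 8>0]
(B,P,Y): not NE [P2→R gives 5>2]
(B,P,Z): not NE [P1→C gives 9>6; P2→S gives 9>1; P3→Y gives 8>6]
(B,P,W): not NE [P1→C gives 9>5; P2→Q gives 9>7; P3→Y gives 8>7]
(B,Q,X): not NE [P2→S gives 9>6; P3→Y gives 9>4]
(B,Q,Y): not NE [P1→A gives 8>0; P2→R gives 5>1]
(B,Q,Z): not NE [P3→Y gives 9>3]
(B,Q,W): not NE [P1→A gives 4>1; P3→Y gives 9>0]
(B,R,X): not NE [P1→C gives 9>7; P2→S gives 9>7]
(B,R,Y): not NE [P1→C gives 9>8]
(B,R,Z): not NE [P1→C gives 9>4; P2→S gives 9>8; P3→Y gives 9>4]
(B,R,W): not NE [P2→Q gives 9>8; P3→Y gives 9>4]
(B,S,X): NE
(B,S,Y): not NE [P2→R gives 5>3; P3→X gives 11>9]
(B,S,Z): not NE [P1→A gives 6>1; P3→X gives 11>6]
(B,S,W): not NE [P2→Q gives 9>8; P3→X gives 11>9]
(C,P,X): not NE [P2→Q gives 6>2; P3→Z gives 9>1]
(C,P,Y): not NE [P1→B gives 9>4; P2→Q gives 3>1; P3→Z gives 9>2]
(C,P,Z): not NE [P2→R gives 9>7]
(C,P,W): not NE [P2→R gives 8>6; P3→Z gives 9>0]
(C,Q,X): not NE [P1→B gives 9>8]
(C,Q,Y): not NE [P1→A gives 8>4; P3→W gives 4>2]
(C,Q,Z): not NE [P1→B gives 10>8; P2→R gives 9>0; P3→W gives 4>1]
(C,Q,W): not NE [P1→A gives 4>1; P2→R gives 8>6]
(C,R,X): not NE [P2→Q gives 6>0; P3→Z gives 6>3]
(C,R,Y): not NE [P2→Q gives 3>0]
(C,R,Z): NE
(C,R,W): not NE [P1→B gives 8>2; P3→Z gives 6>1]
(C,S,X): not NE [P1→B gives 9>7; P2→Q gives 6>0]
(C,S,Y): not NE [P1→B gives 9>8; P2→Q gives 3>2]
(C,S,Z): not NE [P1→A gives 6>1; P2→R gives 9>8; P3→Y gives 9>6]
(C,S,W): not NE [P1→B gives 3>2; P2→R gives 8>1; P3→Y gives 9>5]

Nash profiles: (B,S,X), (C,R,Z)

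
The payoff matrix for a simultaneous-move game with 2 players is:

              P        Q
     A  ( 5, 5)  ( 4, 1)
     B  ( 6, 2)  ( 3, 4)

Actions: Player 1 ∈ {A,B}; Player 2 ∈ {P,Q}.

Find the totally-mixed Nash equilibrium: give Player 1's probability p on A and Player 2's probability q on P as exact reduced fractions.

(p,q) = (1/3, 1/2)

P1 indiff ⇒ q·5+(1-q)·4 = q·6+(1-q)·3 ⇒ q(-1) = (1-q)(-1) ⇒ q = 1/2
P2 indiff ⇒ p·5+(1-p)·2 = p·1+(1-p)·4 ⇒ p(4) = (1-p)(2) ⇒ p = 1/3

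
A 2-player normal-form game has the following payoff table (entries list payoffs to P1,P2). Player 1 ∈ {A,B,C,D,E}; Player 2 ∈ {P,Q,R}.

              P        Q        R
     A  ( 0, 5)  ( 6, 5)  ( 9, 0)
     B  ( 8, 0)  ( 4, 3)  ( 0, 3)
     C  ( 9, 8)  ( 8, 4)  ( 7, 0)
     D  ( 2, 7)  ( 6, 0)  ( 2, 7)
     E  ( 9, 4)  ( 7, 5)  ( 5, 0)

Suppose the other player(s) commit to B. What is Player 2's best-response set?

u_2(P vs B) = 0
u_2(Q vs B) = 3
u_2(R vs B) = 3
max payoff 3 at {Q,R}

P2 best: {Q,R}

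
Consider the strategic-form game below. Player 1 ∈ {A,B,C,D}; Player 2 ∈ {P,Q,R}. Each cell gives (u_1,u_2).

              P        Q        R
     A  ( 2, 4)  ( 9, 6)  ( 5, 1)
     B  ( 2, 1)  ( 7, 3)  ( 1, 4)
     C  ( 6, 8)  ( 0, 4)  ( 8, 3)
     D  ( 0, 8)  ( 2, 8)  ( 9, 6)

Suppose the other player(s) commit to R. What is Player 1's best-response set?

BR_1 = {D}

u_1(A vs R) = 5
u_1(B vs R) = 1
u_1(C vs R) = 8
u_1(D vs R) = 9
max payoff 9 at {D}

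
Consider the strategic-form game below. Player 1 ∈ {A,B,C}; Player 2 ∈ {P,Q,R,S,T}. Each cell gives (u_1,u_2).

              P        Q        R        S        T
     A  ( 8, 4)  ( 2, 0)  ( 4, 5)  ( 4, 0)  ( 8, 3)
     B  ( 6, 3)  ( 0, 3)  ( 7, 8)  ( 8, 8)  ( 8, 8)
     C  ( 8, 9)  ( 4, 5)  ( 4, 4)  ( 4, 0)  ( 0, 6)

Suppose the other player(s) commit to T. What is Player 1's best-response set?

u_1(A vs T) = 8
u_1(B vs T) = 8
u_1(C vs T) = 0
max payoff 8 at {A,B}

argmax u_1 = {A,B}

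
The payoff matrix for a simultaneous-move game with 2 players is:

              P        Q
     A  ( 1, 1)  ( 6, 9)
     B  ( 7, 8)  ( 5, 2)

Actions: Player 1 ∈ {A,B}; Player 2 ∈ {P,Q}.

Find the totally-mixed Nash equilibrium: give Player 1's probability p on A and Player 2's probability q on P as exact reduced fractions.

P1 mixes 3/7 on A; P2 mixes 1/7 on P

P1 indiff ⇒ q·1+(1-q)·6 = q·7+(1-q)·5 ⇒ q(-6) = (1-q)(-1) ⇒ q = 1/7
P2 indiff ⇒ p·1+(1-p)·8 = p·9+(1-p)·2 ⇒ p(-8) = (1-p)(-6) ⇒ p = 3/7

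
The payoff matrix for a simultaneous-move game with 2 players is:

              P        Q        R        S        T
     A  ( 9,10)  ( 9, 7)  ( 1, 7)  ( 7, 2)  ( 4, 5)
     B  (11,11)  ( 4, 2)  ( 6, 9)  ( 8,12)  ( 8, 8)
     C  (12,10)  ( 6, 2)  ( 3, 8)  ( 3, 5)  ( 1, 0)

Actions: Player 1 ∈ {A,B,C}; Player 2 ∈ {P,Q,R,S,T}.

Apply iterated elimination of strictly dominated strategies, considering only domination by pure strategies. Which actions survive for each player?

IESDS → P1:{B,C} P2:{P,S}

P2 drop Q (P beats it: A:10>7 B:11>2 C:10>2)
P1 drop A (B beats it: P:11>9 R:6>1 S:8>7 T:8>4)
P2 drop R (P beats it: B:11>9 C:10>8)
P2 drop T (P beats it: B:11>8 C:10>0)
P1→{B,C} P2→{P,S}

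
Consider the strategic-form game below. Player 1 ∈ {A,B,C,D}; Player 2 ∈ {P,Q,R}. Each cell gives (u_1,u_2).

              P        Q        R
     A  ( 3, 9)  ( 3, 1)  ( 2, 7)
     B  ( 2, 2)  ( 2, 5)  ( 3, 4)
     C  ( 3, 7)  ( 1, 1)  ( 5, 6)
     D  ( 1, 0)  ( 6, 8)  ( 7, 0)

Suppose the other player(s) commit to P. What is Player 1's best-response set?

P1 best: {A,C}

u_1(A vs P) = 3
u_1(B vs P) = 2
u_1(C vs P) = 3
u_1(D vs P) = 1
max payoff 3 at {A,C}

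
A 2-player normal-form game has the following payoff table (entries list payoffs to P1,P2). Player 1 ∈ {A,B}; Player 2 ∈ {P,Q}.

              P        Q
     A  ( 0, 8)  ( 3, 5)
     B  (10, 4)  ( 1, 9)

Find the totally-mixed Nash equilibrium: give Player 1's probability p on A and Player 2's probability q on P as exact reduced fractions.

P1 indiff ⇒ q·0+(1-q)·3 = q·10+(1-q)·1 ⇒ q(-10) = (1-q)(-2) ⇒ q = 1/6
P2 indiff ⇒ p·8+(1-p)·4 = p·5+(1-p)·9 ⇒ p(3) = (1-p)(5) ⇒ p = 5/8

p=5/8, q=1/6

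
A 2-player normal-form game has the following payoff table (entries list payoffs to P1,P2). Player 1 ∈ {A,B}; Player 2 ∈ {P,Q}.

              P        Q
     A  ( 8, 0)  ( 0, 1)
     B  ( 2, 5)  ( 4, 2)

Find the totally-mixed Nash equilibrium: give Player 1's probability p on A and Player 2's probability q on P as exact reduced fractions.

P1 mixes 3/4 on A; P2 mixes 2/5 on P

P1 indiff ⇒ q·8+(1-q)·0 = q·2+(1-q)·4 ⇒ q(6) = (1-q)(4) ⇒ q = 2/5
P2 indiff ⇒ p·0+(1-p)·5 = p·1+(1-p)·2 ⇒ p(-1) = (1-p)(-3) ⇒ p = 3/4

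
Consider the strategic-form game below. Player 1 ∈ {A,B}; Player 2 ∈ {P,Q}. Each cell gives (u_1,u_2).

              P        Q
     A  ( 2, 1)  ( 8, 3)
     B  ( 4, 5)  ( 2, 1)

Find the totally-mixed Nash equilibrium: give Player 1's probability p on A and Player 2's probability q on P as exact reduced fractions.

P1 indiff ⇒ q·2+(1-q)·8 = q·4+(1-q)·2 ⇒ q(-2) = (1-q)(-6) ⇒ q = 3/4
P2 indiff ⇒ p·1+(1-p)·5 = p·3+(1-p)·1 ⇒ p(-2) = (1-p)(-4) ⇒ p = 2/3

(p,q) = (2/3, 3/4)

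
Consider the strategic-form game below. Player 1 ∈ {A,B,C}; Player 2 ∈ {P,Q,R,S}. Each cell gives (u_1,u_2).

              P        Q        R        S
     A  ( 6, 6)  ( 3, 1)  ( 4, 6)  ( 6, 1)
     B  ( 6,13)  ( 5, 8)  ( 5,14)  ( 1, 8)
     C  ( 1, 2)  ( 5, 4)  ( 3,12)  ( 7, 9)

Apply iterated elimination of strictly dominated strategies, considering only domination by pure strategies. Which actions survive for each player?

Survivors P1:{A,B} P2:{P,R}

P2 drop Q (R beats it: A:6>1 B:14>8 C:12>4)
P2 drop S (R beats it: A:6>1 B:14>8 C:12>9)
P1 drop C (A beats it: P:6>1 R:4>3)
P1→{A,B} P2→{P,R}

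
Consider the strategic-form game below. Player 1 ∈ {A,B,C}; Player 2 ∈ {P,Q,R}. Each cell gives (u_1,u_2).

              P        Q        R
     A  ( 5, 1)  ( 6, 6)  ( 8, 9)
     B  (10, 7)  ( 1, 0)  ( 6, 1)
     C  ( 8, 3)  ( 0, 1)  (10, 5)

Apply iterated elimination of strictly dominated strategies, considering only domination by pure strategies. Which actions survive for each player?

IESDS → P1:{B,C} P2:{P,R}

P2 drop Q (R beats it: A:9>6 B:1>0 C:5>1)
P1 drop A (C beats it: P:8>5 R:10>8)
P1→{B,C} P2→{P,R}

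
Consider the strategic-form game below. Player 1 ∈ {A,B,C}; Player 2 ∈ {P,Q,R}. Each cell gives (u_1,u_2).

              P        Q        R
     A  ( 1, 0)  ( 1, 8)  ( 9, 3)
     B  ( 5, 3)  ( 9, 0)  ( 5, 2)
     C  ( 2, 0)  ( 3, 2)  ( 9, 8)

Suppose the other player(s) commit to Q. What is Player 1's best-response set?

P1 best: {B}

u_1(A vs Q) = 1
u_1(B vs Q) = 9
u_1(C vs Q) = 3
max payoff 9 at {B}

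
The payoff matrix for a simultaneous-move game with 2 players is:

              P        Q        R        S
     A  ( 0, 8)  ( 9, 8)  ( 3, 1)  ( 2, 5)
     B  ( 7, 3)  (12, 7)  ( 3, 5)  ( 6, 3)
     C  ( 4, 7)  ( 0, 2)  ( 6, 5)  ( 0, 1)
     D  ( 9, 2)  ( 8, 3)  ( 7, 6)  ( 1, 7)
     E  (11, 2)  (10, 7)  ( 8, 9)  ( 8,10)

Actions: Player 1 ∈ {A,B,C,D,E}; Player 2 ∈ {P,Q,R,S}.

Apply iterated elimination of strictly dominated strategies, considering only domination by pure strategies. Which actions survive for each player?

IESDS → P1:{B,E} P2:{Q,R,S}

P1 drop A (E beats it: P:11>0 Q:10>9 R:8>3 S:8>2)
P1 drop C (D beats it: P:9>4 Q:8>0 R:7>6 S:1>0)
P1 drop D (E beats it: P:11>9 Q:10>8 R:8>7 S:8>1)
P2 drop P (Q beats it: B:7>3 E:7>2)
P1→{B,E} P2→{Q,R,S}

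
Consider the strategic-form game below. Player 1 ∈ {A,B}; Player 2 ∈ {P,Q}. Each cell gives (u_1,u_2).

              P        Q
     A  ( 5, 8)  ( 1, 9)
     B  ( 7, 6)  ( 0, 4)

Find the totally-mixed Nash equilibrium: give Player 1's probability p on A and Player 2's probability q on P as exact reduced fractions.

P1 indiff ⇒ q·5+(1-q)·1 = q·7+(1-q)·0 ⇒ q(-2) = (1-q)(-1) ⇒ q = 1/3
P2 indiff ⇒ p·8+(1-p)·6 = p·9+(1-p)·4 ⇒ p(-1) = (1-p)(-2) ⇒ p = 2/3

p=2/3, q=1/3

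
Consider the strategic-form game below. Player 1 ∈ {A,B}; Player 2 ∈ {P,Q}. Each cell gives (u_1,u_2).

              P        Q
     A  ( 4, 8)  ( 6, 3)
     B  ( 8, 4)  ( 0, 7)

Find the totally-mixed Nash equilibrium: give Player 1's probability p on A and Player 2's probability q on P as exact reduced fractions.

P1 indiff ⇒ q·4+(1-q)·6 = q·8+(1-q)·0 ⇒ q(-4) = (1-q)(-6) ⇒ q = 3/5
P2 indiff ⇒ p·8+(1-p)·4 = p·3+(1-p)·7 ⇒ p(5) = (1-p)(3) ⇒ p = 3/8

(p,q) = (3/8, 3/5)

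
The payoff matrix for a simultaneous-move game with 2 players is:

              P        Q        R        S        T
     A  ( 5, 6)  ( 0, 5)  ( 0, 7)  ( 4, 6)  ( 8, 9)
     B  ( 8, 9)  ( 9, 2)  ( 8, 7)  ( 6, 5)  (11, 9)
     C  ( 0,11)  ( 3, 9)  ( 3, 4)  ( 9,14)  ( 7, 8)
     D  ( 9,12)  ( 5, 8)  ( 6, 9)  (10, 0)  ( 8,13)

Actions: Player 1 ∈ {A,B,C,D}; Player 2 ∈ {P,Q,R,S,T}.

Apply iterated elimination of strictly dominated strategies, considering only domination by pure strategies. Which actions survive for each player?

P1 drop A (B beats it: P:8>5 Q:9>0 R:8>0 S:6>4 T:11>8)
P1 drop C (D beats it: P:9>0 Q:5>3 R:6>3 S:10>9 T:8>7)
P2 drop Q (P beats it: B:9>2 D:12>8)
P2 drop R (P beats it: B:9>7 D:12>9)
P2 drop S (P beats it: B:9>5 D:12>0)
P1→{B,D} P2→{P,T}

Survivors P1:{B,D} P2:{P,T}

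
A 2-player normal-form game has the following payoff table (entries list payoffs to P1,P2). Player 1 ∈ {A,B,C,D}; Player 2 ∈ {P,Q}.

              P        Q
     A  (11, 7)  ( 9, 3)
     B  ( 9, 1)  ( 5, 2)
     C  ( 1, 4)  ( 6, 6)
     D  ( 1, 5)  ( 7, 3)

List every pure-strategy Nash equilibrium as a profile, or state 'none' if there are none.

(A,P): NE
(A,Q): not NE [P2→P gives 7>3]
(B,P): not NE [P1→A gives 11>9; P2→Q gives 2>1]
(B,Q): not NE [P1→A gives 9>5]
(C,P): not NE [P1→A gives 11>1; P2→Q gives 6>4]
(C,Q): not NE [P1→A gives 9>6]
(D,P): not NE [P1→A gives 11>1]
(D,Q): not NE [P1→A gives 9>7; P2→P gives 5>3]

NE set: (A,P)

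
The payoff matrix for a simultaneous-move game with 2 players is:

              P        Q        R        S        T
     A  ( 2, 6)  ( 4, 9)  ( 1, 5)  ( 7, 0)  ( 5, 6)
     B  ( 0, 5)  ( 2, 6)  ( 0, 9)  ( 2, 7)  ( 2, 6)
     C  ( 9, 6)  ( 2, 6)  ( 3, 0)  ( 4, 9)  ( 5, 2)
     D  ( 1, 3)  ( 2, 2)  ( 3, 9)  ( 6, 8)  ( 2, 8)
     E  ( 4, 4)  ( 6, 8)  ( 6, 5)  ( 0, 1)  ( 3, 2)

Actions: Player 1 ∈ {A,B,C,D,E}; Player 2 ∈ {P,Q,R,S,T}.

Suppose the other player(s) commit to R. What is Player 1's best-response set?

argmax u_1 = {E}

u_1(A vs R) = 1
u_1(B vs R) = 0
u_1(C vs R) = 3
u_1(D vs R) = 3
u_1(E vs R) = 6
max payoff 6 at {E}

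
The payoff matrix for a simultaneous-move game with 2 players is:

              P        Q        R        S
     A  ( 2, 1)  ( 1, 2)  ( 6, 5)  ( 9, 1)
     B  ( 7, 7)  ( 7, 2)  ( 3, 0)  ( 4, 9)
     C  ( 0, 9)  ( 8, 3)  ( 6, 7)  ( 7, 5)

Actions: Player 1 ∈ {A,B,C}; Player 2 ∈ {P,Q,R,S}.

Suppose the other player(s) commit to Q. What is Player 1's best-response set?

BR_1 = {C}

u_1(A vs Q) = 1
u_1(B vs Q) = 7
u_1(C vs Q) = 8
max payoff 8 at {C}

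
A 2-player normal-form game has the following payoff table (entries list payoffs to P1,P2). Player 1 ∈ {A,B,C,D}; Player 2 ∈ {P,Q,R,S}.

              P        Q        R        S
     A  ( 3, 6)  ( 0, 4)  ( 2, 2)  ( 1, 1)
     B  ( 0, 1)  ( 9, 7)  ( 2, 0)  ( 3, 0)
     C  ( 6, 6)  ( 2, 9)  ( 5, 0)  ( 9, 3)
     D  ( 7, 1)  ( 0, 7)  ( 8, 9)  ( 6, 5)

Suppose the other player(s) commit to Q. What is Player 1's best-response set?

u_1(A vs Q) = 0
u_1(B vs Q) = 9
u_1(C vs Q) = 2
u_1(D vs Q) = 0
max payoff 9 at {B}

BR_1 = {B}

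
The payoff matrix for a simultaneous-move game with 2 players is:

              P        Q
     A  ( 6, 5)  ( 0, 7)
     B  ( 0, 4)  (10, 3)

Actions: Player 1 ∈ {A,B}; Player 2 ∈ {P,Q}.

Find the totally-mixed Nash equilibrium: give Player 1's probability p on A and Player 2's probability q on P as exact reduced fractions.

P1 mixes 1/3 on A; P2 mixes 5/8 on P

P1 indiff ⇒ q·6+(1-q)·0 = q·0+(1-q)·10 ⇒ q(6) = (1-q)(10) ⇒ q = 5/8
P2 indiff ⇒ p·5+(1-p)·4 = p·7+(1-p)·3 ⇒ p(-2) = (1-p)(-1) ⇒ p = 1/3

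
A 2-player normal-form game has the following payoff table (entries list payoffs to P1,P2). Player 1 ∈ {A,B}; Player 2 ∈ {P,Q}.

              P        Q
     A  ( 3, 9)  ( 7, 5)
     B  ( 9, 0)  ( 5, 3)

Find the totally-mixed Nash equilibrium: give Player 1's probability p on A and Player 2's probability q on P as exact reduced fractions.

P1 indiff ⇒ q·3+(1-q)·7 = q·9+(1-q)·5 ⇒ q(-6) = (1-q)(-2) ⇒ q = 1/4
P2 indiff ⇒ p·9+(1-p)·0 = p·5+(1-p)·3 ⇒ p(4) = (1-p)(3) ⇒ p = 3/7

P1 mixes 3/7 on A; P2 mixes 1/4 on P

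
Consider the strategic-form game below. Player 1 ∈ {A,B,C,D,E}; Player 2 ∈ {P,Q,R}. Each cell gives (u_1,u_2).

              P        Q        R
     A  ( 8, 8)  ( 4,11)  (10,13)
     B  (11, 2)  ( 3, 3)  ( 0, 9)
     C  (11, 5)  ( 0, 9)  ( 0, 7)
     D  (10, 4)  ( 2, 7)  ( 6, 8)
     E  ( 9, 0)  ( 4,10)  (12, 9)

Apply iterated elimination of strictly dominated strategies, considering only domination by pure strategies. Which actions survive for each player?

IESDS → P1:{A,E} P2:{Q,R}

P2 drop P (Q beats it: A:11>8 B:3>2 C:9>5 D:7>4 E:10>0)
P1 drop B (A beats it: Q:4>3 R:10>0)
P1 drop C (A beats it: Q:4>0 R:10>0)
P1 drop D (A beats it: Q:4>2 R:10>6)
P1→{A,E} P2→{Q,R}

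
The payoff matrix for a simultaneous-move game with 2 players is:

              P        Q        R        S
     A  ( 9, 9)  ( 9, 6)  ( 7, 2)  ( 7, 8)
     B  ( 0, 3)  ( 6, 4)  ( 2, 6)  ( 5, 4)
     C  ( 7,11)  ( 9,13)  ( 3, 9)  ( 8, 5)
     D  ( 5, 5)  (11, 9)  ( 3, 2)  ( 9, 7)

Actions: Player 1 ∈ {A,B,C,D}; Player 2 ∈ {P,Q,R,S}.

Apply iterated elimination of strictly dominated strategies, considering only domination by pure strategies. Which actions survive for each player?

Remaining: P1:{A,C,D} P2:{P,Q,S}

P1 drop B (A beats it: P:9>0 Q:9>6 R:7>2 S:7>5)
P2 drop R (P beats it: A:9>2 C:11>9 D:5>2)
P1→{A,C,D} P2→{P,Q,S}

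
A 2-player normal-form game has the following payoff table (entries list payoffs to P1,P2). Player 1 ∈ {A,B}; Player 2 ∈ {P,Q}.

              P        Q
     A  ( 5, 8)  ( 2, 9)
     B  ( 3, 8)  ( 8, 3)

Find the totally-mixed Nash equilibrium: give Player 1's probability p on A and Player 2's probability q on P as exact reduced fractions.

P1 indiff ⇒ q·5+(1-q)·2 = q·3+(1-q)·8 ⇒ q(2) = (1-q)(6) ⇒ q = 3/4
P2 indiff ⇒ p·8+(1-p)·8 = p·9+(1-p)·3 ⇒ p(-1) = (1-p)(-5) ⇒ p = 5/6

p=5/6, q=3/4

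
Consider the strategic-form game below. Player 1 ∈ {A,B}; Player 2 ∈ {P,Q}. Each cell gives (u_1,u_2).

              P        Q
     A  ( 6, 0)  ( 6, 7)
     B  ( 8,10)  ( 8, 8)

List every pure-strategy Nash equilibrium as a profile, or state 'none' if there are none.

(A,P): not NE [P1→B gives 8>6; P2→Q gives 7>0]
(A,Q): not NE [P1→B gives 8>6]
(B,P): NE
(B,Q): not NE [P2→P gives 10>8]

PSNE = {(B,P)}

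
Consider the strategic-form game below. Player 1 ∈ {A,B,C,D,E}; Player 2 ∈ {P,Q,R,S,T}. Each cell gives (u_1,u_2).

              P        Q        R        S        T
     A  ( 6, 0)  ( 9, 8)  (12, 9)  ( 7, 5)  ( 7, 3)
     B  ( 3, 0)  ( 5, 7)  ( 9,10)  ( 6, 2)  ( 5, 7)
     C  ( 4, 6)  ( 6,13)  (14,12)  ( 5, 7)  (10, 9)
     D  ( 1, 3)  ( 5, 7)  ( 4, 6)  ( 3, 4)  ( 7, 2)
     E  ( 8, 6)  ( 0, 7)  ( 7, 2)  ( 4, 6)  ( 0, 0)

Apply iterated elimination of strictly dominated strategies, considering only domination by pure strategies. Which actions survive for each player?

P1 drop B (A beats it: P:6>3 Q:9>5 R:12>9 S:7>6 T:7>5)
P1 drop D (C beats it: P:4>1 Q:6>5 R:14>4 S:5>3 T:10>7)
P2 drop P (Q beats it: A:8>0 C:13>6 E:7>6)
P1 drop E (A beats it: Q:9>0 R:12>7 S:7>4 T:7>0)
P2 drop S (Q beats it: A:8>5 C:13>7)
P2 drop T (Q beats it: A:8>3 C:13>9)
P1→{A,C} P2→{Q,R}

IESDS → P1:{A,C} P2:{Q,R}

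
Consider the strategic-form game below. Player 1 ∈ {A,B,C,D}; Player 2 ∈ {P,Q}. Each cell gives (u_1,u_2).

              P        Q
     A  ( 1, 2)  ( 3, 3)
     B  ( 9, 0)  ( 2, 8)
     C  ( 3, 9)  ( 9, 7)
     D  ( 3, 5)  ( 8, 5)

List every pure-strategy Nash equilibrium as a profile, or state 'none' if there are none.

PSNE: ∅

(A,P): not NE [P1→B gives 9>1; P2→Q gives 3>2]
(A,Q): not NE [P1→C gives 9>3]
(B,P): not NE [P2→Q gives 8>0]
(B,Q): not NE [P1→C gives 9>2]
(C,P): not NE [P1→B gives 9>3]
(C,Q): not NE [P2→P gives 9>7]
(D,P): not NE [P1→B gives 9>3]
(D,Q): not NE [P1→C gives 9>8]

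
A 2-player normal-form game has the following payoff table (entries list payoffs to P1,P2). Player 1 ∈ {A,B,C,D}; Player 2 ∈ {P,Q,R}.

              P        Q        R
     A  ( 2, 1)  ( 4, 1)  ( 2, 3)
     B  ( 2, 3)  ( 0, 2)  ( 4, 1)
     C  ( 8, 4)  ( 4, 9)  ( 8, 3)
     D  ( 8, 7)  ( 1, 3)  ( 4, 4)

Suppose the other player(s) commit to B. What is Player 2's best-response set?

P2 best: {P}

u_2(P vs B) = 3
u_2(Q vs B) = 2
u_2(R vs B) = 1
max payoff 3 at {P}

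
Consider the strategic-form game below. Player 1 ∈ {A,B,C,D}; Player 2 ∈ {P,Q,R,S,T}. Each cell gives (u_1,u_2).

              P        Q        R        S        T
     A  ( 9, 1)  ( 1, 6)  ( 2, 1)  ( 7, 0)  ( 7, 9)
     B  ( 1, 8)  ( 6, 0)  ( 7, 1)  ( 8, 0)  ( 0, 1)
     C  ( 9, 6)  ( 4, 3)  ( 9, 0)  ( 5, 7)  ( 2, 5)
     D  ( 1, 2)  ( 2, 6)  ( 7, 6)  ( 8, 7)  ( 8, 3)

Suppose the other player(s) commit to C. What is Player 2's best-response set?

u_2(P vs C) = 6
u_2(Q vs C) = 3
u_2(R vs C) = 0
u_2(S vs C) = 7
u_2(T vs C) = 5
max payoff 7 at {S}

argmax u_2 = {S}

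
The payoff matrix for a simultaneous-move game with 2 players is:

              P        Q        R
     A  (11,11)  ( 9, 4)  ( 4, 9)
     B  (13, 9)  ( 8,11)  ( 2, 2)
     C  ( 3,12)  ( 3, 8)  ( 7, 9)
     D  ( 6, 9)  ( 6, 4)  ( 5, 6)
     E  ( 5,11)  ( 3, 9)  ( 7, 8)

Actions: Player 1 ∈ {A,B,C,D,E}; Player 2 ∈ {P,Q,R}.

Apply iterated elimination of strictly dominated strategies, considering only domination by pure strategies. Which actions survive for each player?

P2 drop R (P beats it: A:11>9 B:9>2 C:12>9 D:9>6 E:11>8)
P1 drop C (A beats it: P:11>3 Q:9>3)
P1 drop D (A beats it: P:11>6 Q:9>6)
P1 drop E (A beats it: P:11>5 Q:9>3)
P1→{A,B} P2→{P,Q}

Survivors P1:{A,B} P2:{P,Q}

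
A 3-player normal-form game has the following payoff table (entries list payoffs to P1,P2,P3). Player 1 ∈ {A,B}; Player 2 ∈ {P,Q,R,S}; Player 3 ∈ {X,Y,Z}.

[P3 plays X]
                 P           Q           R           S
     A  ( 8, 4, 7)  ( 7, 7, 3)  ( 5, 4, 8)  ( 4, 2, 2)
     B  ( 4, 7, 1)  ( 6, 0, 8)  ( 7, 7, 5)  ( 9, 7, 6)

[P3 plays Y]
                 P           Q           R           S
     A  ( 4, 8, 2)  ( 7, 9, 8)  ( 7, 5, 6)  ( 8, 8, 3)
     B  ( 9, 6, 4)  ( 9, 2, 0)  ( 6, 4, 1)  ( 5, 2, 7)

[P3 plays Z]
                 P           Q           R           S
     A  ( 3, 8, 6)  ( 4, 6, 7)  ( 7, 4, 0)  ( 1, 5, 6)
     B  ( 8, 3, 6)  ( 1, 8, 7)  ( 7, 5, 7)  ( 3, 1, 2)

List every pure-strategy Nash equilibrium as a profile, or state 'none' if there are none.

(A,P,X): not NE [P2→Q gives 7>4]
(A,P,Y): not NE [P1→B gives 9>4; P2→Q gives 9>8; P3→X gives 7>2]
(A,P,Z): not NE [P1→B gives 8>3; P3→X gives 7>6]
(A,Q,X): not NE [P3→Y gives 8>3]
(A,Q,Y): not NE [P1→B gives 9>7]
(A,Q,Z): not NE [P2→P gives 8>6; P3→Y gives 8>7]
(A,R,X): not NE [P1→B gives 7>5; P2→Q gives 7>4]
(A,R,Y): not NE [P2→Q gives 9>5; P3→X gives 8>6]
(A,R,Z): not NE [P2→P gives 8>4; P3→X gives 8>0]
(A,S,X): not NE [P1→B gives 9>4; P2→Q gives 7>2; P3→Z gives 6>2]
(A,S,Y): not NE [P2→Q gives 9>8; P3→Z gives 6>3]
(A,S,Z): not NE [P1→B gives 3>1; P2→P gives 8>5]
(B,P,X): not NE [P1→A gives 8>4; P3→Z gives 6>1]
(B,P,Y): not NE [P3→Z gives 6>4]
(B,P,Z): not NE [P2→Q gives 8>3]
(B,Q,X): not NE [P1→A gives 7>6; P2→S gives 7>0]
(B,Q,Y): not NE [P2→P gives 6>2; P3→X gives 8>0]
(B,Q,Z): not NE [P1→A gives 4>1; P3→X gives 8>7]
(B,R,X): not NE [P3→Z gives 7>5]
(B,R,Y): not NE [P1→A gives 7>6; P2→P gives 6>4; P3→Z gives 7>1]
(B,R,Z): not NE [P2→Q gives 8>5]
(B,S,X): not NE [P3→Y gives 7>6]
(B,S,Y): not NE [P1→A gives 8>5; P2→P gives 6>2]
(B,S,Z): not NE [P2→Q gives 8>1; P3→Y gives 7>2]

No pure NE.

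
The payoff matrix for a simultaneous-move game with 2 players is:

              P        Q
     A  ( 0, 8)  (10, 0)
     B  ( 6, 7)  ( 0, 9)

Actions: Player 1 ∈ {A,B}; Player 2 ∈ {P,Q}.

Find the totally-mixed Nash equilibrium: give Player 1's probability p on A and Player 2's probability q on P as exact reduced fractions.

P1 indiff ⇒ q·0+(1-q)·10 = q·6+(1-q)·0 ⇒ q(-6) = (1-q)(-10) ⇒ q = 5/8
P2 indiff ⇒ p·8+(1-p)·7 = p·0+(1-p)·9 ⇒ p(8) = (1-p)(2) ⇒ p = 1/5

P1 mixes 1/5 on A; P2 mixes 5/8 on P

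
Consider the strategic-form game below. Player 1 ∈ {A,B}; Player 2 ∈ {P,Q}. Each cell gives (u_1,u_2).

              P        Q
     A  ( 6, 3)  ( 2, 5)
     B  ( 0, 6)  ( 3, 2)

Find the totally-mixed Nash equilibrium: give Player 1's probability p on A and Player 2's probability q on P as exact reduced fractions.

P1 mixes 2/3 on A; P2 mixes 1/7 on P

P1 indiff ⇒ q·6+(1-q)·2 = q·0+(1-q)·3 ⇒ q(6) = (1-q)(1) ⇒ q = 1/7
P2 indiff ⇒ p·3+(1-p)·6 = p·5+(1-p)·2 ⇒ p(-2) = (1-p)(-4) ⇒ p = 2/3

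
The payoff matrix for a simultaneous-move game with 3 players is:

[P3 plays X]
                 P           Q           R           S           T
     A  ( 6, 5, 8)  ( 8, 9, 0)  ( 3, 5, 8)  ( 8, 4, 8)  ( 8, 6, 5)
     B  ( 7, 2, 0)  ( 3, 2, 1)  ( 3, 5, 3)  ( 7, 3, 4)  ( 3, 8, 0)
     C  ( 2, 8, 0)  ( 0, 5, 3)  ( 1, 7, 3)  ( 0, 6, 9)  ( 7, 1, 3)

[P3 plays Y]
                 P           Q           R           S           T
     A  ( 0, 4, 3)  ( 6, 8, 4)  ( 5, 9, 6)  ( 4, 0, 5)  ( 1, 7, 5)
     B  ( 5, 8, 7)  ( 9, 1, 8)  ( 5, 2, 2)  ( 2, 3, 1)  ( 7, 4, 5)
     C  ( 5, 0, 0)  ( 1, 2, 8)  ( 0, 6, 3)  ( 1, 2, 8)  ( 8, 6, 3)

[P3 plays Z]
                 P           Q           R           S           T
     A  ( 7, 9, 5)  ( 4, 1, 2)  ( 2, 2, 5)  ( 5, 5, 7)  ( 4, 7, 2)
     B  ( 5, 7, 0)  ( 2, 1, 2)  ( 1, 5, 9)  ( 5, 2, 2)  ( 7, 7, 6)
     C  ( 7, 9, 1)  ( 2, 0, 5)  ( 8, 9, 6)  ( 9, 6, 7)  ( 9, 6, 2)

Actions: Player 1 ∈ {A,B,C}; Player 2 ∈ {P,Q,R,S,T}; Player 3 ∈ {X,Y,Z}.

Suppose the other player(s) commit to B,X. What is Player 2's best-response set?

u_2(P vs B,X) = 2
u_2(Q vs B,X) = 2
u_2(R vs B,X) = 5
u_2(S vs B,X) = 3
u_2(T vs B,X) = 8
max payoff 8 at {T}

BR_2 = {T}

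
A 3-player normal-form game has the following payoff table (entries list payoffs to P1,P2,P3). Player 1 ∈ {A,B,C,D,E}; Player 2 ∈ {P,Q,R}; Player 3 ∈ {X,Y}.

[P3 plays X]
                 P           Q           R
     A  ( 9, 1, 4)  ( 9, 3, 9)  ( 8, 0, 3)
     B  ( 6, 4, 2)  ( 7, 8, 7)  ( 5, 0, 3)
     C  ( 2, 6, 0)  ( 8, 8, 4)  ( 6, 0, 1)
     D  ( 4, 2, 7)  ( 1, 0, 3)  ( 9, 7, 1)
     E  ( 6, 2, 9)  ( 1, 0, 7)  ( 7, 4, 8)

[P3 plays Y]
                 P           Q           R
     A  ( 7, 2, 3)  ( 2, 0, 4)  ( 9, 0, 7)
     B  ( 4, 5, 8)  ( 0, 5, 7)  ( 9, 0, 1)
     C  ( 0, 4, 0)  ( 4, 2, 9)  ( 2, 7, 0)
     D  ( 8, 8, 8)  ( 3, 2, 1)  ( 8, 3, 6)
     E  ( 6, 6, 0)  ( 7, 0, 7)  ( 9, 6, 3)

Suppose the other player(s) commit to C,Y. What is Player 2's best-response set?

P2 best: {R}

u_2(P vs C,Y) = 4
u_2(Q vs C,Y) = 2
u_2(R vs C,Y) = 7
max payoff 7 at {R}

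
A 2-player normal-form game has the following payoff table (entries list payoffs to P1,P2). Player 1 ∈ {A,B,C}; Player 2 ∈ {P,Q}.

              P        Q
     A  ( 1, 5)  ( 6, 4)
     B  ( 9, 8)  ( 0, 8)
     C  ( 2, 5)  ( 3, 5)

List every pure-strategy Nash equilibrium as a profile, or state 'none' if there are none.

(A,P): not NE [P1→B gives 9>1]
(A,Q): not NE [P2→P gives 5>4]
(B,P): NE
(B,Q): not NE [P1→A gives 6>0]
(C,P): not NE [P1→B gives 9>2]
(C,Q): not NE [P1→A gives 6>3]

Nash profiles: (B,P)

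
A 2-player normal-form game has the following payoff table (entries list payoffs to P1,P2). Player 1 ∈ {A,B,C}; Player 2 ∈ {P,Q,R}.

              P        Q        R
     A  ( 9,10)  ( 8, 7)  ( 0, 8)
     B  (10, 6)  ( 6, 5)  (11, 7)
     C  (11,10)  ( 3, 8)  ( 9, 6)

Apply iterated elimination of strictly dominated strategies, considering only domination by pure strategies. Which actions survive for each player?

P2 drop Q (P beats it: A:10>7 B:6>5 C:10>8)
P1 drop A (B beats it: P:10>9 R:11>0)
P1→{B,C} P2→{P,R}

Survivors P1:{B,C} P2:{P,R}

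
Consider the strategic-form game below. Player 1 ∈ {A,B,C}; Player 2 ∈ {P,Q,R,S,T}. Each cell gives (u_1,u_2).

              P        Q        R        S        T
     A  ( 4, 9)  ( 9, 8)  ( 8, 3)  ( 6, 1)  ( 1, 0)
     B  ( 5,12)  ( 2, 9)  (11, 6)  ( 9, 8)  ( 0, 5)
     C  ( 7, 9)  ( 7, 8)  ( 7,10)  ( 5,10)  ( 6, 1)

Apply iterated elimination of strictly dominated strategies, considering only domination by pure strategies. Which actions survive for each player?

Survivors P1:{B,C} P2:{P,R,S}

P2 drop Q (P beats it: A:9>8 B:12>9 C:9>8)
P2 drop T (P beats it: A:9>0 B:12>5 C:9>1)
P1 drop A (B beats it: P:5>4 R:11>8 S:9>6)
P1→{B,C} P2→{P,R,S}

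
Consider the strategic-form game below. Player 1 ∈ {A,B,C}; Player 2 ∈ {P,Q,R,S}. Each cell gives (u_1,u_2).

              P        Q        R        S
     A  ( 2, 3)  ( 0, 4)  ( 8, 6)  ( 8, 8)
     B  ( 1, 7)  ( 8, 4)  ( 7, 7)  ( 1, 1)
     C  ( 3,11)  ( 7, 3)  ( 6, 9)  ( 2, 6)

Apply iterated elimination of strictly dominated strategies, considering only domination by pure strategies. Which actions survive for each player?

Survivors P1:{A,C} P2:{P,R,S}

P2 drop Q (R beats it: A:6>4 B:7>4 C:9>3)
P1 drop B (A beats it: P:2>1 R:8>7 S:8>1)
P1→{A,C} P2→{P,R,S}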